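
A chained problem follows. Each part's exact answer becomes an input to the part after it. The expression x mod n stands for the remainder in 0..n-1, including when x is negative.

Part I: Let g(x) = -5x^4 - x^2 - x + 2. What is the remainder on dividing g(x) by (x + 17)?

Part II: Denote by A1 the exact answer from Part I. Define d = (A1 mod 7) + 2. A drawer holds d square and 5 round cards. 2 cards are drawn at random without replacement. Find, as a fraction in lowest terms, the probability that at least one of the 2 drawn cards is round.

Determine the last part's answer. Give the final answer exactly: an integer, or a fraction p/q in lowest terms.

Part I: remainder = value at the root: -5*(-17)^4 - 1*(-17)^2 - 1*(-17)^1 + 2 = (-417605) + (-289) + (17) + (2) = -417875; answer -417875
Part II: A1 = -417875; d = 6; total draws C(11,2) = 55; complement C(6,2) = 15; favorable 55 - 15 = 40; P = 8/11; answer 8/11

8/11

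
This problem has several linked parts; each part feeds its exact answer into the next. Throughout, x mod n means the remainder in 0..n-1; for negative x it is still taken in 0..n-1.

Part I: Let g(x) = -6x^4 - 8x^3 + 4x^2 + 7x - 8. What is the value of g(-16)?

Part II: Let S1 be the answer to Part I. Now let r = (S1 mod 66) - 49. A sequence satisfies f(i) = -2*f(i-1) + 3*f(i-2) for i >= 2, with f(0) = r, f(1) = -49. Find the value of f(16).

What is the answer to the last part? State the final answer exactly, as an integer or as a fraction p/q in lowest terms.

258280295

Part I: -6*(-16)^4 - 8*(-16)^3 + 4*(-16)^2 + 7*(-16)^1 - 8 = (-393216) + (32768) + (1024) + (-112) + (-8) = -359544; answer -359544
Part II: S1 = -359544; r = -25; f(2) = -2*(-49) + 3*(-25) = 23; iterating: f(2)=23, f(3)=-193, f(4)=455, f(5)=-1489, f(6)=4343, f(7)=-13153, f(8)=39335, f(9)=-118129, f(10)=354263, f(11)=-1062913, f(12)=3188615, f(13)=-9565969, f(14)=28697783, f(15)=-86093473, f(16)=258280295; answer 258280295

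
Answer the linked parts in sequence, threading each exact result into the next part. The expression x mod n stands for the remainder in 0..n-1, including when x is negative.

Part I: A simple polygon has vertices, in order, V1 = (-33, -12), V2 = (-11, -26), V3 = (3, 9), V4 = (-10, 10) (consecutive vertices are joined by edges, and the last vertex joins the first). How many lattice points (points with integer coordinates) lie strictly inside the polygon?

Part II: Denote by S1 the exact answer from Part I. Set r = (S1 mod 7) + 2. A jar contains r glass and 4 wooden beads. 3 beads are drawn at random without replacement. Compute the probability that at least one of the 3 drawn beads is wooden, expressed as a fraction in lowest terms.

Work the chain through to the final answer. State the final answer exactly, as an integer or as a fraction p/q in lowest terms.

Part I: cross terms: (-33*-26 - -11*-12)=726, (-11*9 - 3*-26)=-21, (3*10 - -10*9)=120, (-10*-12 - -33*10)=450; twice the area = |1275| = 1275; area = 1275/2; boundary points = 2 + 7 + 1 + 1 = 11; strictly interior points = area - boundary/2 + 1 = 633; answer 633
Part II: S1 = 633; r = 5; total draws C(9,3) = 84; complement C(5,3) = 10; favorable 84 - 10 = 74; P = 37/42; answer 37/42

37/42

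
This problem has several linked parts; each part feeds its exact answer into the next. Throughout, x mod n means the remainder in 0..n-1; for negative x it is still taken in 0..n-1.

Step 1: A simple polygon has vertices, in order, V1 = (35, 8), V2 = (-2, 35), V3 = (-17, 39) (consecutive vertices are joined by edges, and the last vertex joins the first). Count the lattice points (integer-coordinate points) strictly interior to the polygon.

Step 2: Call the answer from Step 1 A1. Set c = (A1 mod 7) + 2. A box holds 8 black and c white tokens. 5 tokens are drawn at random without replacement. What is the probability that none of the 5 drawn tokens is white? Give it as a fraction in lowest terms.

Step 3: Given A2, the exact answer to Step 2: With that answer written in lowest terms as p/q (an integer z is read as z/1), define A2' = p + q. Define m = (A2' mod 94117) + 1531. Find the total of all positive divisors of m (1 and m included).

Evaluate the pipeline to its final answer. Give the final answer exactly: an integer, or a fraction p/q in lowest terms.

Step 1: cross terms: (35*35 - -2*8)=1241, (-2*39 - -17*35)=517, (-17*8 - 35*39)=-1501; twice the area = |257| = 257; area = 257/2; boundary points = 1 + 1 + 1 = 3; strictly interior points = area - boundary/2 + 1 = 128; answer 128
Step 2: A1 = 128; c = 4; total draws C(12,5) = 792; favorable C(8,5) = 56; P = 7/99; answer 7/99
Step 3: A2 = 7/99; threaded value p + q = 106; m = 1637; 1637 is prime, so its only divisors are 1 and 1637; sigma = 1 + 1637 = 1638; answer 1638

1638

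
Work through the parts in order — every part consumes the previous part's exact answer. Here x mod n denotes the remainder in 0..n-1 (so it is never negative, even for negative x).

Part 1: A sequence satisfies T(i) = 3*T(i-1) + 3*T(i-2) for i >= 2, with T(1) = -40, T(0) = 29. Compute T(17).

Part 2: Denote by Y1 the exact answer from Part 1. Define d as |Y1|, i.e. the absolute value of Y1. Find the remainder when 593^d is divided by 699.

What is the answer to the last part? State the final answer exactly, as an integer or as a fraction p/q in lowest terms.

53

Part 1: T(2) = 3*(-40) + 3*(29) = -33; iterating: T(2)=-33, T(3)=-219, T(4)=-756, T(5)=-2925, T(6)=-11043, T(7)=-41904, T(8)=-158841, T(9)=-602235, T(10)=-2283228, T(11)=-8656389, T(12)=-32818851, T(13)=-124425720, T(14)=-471733713, T(15)=-1788478299, T(16)=-6780636036, T(17)=-25707343005; answer -25707343005
Part 2: Y1 = -25707343005; d = 25707343005; squarings mod 699: 593^1=593, 593^2=52, 593^4=607, 593^8=76, 593^16=184, 593^32=304, 593^64=148, 593^128=235, 593^256=4, 593^512=16, 593^1024=256, 593^2048=529, 593^4096=241, 593^8192=64, 593^16384=601, 593^32768=517, 593^65536=271, 593^131072=46, 593^262144=19, 593^524288=361, 593^1048576=307, 593^2097152=583, 593^4194304=175, 593^8388608=568, 593^16777216=385, 593^33554432=37, 593^67108864=670, 593^134217728=142, 593^268435456=592, 593^536870912=265, 593^1073741824=325, 593^2147483648=76, 593^4294967296=184, 593^8589934592=304, 593^17179869184=148; 593^25707343005 = 593^1 * 593^4 * 593^8 * 593^16 * 593^128 * 593^1024 * 593^2048 * 593^8192 * 593^16384 * 593^32768 * 593^131072 * 593^262144 * 593^4194304 * 593^67108864 * 593^134217728 * 593^268435456 * 593^536870912 * 593^1073741824 * 593^2147483648 * 593^4294967296 * 593^17179869184 = 53 (mod 699); answer 53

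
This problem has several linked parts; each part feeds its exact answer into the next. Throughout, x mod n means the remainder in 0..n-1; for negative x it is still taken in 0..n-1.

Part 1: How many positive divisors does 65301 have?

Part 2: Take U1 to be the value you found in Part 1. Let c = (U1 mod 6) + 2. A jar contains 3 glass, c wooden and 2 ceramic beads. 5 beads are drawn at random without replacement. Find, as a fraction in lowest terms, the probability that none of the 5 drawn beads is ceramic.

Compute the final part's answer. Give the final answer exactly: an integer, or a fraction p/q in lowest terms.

3/11

Part 1: 65301 = 3 * 21767; number of divisors = (1+1) * (1+1) = 4; answer 4
Part 2: U1 = 4; c = 6; total draws C(11,5) = 462; favorable C(9,5) = 126; P = 3/11; answer 3/11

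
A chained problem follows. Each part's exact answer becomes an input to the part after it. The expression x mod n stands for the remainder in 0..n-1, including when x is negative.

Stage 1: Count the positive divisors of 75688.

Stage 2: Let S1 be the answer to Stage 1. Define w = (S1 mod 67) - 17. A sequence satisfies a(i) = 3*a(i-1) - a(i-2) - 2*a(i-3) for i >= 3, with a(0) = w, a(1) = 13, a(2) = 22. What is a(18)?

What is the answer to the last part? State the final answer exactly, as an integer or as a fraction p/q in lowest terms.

4616041

Stage 1: 75688 = 2^3 * 9461; number of divisors = (3+1) * (1+1) = 8; answer 8
Stage 2: S1 = 8; w = -9; a(3) = 3*(22) - 1*(13) - 2*(-9) = 71; iterating: a(3)=71, a(4)=165, a(5)=380, a(6)=833, a(7)=1789, a(8)=3774, a(9)=7867, a(10)=16249, a(11)=33332, a(12)=68013, a(13)=138209, a(14)=279950, a(15)=565615, a(16)=1140477, a(17)=2295916, a(18)=4616041; answer 4616041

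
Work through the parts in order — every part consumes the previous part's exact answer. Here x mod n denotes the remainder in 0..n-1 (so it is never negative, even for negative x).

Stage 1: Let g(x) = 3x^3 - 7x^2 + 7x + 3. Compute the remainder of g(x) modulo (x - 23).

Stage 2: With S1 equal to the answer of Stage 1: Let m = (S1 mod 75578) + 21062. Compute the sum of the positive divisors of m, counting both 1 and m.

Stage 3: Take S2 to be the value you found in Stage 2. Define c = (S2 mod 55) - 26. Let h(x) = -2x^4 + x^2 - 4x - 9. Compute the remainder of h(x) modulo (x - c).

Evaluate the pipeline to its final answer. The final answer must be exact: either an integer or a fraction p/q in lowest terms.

-76701

Stage 1: remainder = value at the root: 3*(23)^3 - 7*(23)^2 + 7*(23)^1 + 3 = (36501) + (-3703) + (161) + (3) = 32962; answer 32962
Stage 2: S1 = 32962; m = 54024; 54024 = 2^3 * 3 * 2251; sigma = (1 + 2 + 4 + 8) * (1 + 3) * (1 + 2251) = 15 * 4 * 2252 = 135120; answer 135120
Stage 3: S2 = 135120; c = 14; remainder = value at the root: -2*(14)^4 + 1*(14)^2 - 4*(14)^1 - 9 = (-76832) + (196) + (-56) + (-9) = -76701; answer -76701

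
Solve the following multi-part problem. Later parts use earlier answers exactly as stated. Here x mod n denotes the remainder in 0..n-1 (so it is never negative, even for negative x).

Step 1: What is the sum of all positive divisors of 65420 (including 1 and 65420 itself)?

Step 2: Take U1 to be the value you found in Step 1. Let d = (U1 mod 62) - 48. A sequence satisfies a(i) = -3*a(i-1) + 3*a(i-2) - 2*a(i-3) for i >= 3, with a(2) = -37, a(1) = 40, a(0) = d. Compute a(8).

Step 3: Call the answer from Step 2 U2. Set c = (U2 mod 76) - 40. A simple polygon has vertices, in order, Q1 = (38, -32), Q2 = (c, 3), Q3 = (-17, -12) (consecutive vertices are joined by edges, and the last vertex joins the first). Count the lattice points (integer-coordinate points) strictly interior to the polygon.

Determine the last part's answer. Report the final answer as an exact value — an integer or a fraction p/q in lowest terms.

Step 1: 65420 = 2^2 * 5 * 3271; sigma = (1 + 2 + 4) * (1 + 5) * (1 + 3271) = 7 * 6 * 3272 = 137424; answer 137424
Step 2: U1 = 137424; d = -16; a(3) = -3*(-37) + 3*(40) - 2*(-16) = 263; iterating: a(3)=263, a(4)=-980, a(5)=3803, a(6)=-14875, a(7)=57994, a(8)=-226213; answer -226213
Step 3: U2 = -226213; c = -1; cross terms: (38*3 - -1*-32)=82, (-1*-12 - -17*3)=63, (-17*-32 - 38*-12)=1000; twice the area = |1145| = 1145; area = 1145/2; boundary points = 1 + 1 + 5 = 7; strictly interior points = area - boundary/2 + 1 = 570; answer 570

570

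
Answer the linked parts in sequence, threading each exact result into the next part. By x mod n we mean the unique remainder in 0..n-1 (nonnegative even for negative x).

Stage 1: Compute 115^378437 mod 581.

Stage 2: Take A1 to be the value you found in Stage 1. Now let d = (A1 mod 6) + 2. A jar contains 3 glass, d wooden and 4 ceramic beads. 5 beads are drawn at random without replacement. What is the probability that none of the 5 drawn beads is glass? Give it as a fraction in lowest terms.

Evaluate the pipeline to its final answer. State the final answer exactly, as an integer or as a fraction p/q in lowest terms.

Stage 1: squarings mod 581: 115^1=115, 115^2=443, 115^4=452, 115^8=373, 115^16=270, 115^32=275, 115^64=95, 115^128=310, 115^256=235, 115^512=30, 115^1024=319, 115^2048=86, 115^4096=424, 115^8192=247, 115^16384=4, 115^32768=16, 115^65536=256, 115^131072=464, 115^262144=326; 115^378437 = 115^1 * 115^4 * 115^64 * 115^512 * 115^1024 * 115^16384 * 115^32768 * 115^65536 * 115^262144 = 201 (mod 581); answer 201
Stage 2: A1 = 201; d = 5; total draws C(12,5) = 792; favorable C(9,5) = 126; P = 7/44; answer 7/44

7/44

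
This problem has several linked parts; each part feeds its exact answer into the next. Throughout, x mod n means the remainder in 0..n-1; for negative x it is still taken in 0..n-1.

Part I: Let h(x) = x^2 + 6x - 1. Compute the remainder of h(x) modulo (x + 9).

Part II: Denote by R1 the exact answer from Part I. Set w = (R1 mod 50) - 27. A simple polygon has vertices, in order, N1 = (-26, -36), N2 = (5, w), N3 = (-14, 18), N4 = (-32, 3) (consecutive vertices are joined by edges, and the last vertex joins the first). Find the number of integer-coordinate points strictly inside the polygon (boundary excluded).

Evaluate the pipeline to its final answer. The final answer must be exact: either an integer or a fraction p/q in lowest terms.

Part I: remainder = value at the root: 1*(-9)^2 + 6*(-9)^1 - 1 = (81) + (-54) + (-1) = 26; answer 26
Part II: R1 = 26; w = -1; cross terms: (-26*-1 - 5*-36)=206, (5*18 - -14*-1)=76, (-14*3 - -32*18)=534, (-32*-36 - -26*3)=1230; twice the area = |2046| = 2046; area = 1023; boundary points = 1 + 19 + 3 + 3 = 26; strictly interior points = area - boundary/2 + 1 = 1011; answer 1011

1011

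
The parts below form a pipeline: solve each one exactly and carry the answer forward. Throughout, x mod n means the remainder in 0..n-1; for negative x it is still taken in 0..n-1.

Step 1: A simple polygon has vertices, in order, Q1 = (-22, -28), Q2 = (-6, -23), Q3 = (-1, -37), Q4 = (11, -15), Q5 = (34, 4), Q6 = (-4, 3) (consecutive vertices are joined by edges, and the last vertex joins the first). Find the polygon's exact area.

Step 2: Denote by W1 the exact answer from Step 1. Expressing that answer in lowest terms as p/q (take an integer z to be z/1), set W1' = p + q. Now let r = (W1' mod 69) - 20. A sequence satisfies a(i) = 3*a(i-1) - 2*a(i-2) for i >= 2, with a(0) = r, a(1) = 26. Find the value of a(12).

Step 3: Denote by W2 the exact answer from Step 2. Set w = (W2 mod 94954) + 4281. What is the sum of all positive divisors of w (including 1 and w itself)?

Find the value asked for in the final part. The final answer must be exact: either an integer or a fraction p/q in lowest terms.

28776

Step 1: cross terms: (-22*-23 - -6*-28)=338, (-6*-37 - -1*-23)=199, (-1*-15 - 11*-37)=422, (11*4 - 34*-15)=554, (34*3 - -4*4)=118, (-4*-28 - -22*3)=178; twice the area = |1809| = 1809; area = 1809/2; answer 1809/2
Step 2: W1 = 1809/2; threaded value p + q = 1811; r = -3; a(2) = 3*(26) - 2*(-3) = 84; iterating: a(2)=84, a(3)=200, a(4)=432, a(5)=896, a(6)=1824, a(7)=3680, a(8)=7392, a(9)=14816, a(10)=29664, a(11)=59360, a(12)=118752; answer 118752
Step 3: W2 = 118752; w = 28079; 28079 = 43 * 653; sigma = (1 + 43) * (1 + 653) = 44 * 654 = 28776; answer 28776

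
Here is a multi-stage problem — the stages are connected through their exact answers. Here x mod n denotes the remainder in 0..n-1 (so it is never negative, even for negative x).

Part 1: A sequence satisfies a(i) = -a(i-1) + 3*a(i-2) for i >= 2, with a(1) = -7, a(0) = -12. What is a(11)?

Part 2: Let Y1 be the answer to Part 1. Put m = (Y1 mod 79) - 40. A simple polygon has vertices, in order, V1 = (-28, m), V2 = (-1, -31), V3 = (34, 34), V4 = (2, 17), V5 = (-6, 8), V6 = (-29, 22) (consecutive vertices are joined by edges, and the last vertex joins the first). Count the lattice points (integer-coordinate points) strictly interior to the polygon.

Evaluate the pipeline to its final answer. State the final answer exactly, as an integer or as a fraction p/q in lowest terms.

Part 1: a(2) = -1*(-7) + 3*(-12) = -29; iterating: a(2)=-29, a(3)=8, a(4)=-95, a(5)=119, a(6)=-404, a(7)=761, a(8)=-1973, a(9)=4256, a(10)=-10175, a(11)=22943; answer 22943
Part 2: Y1 = 22943; m = -7; cross terms: (-28*-31 - -1*-7)=861, (-1*34 - 34*-31)=1020, (34*17 - 2*34)=510, (2*8 - -6*17)=118, (-6*22 - -29*8)=100, (-29*-7 - -28*22)=819; twice the area = |3428| = 3428; area = 1714; boundary points = 3 + 5 + 1 + 1 + 1 + 1 = 12; strictly interior points = area - boundary/2 + 1 = 1709; answer 1709

1709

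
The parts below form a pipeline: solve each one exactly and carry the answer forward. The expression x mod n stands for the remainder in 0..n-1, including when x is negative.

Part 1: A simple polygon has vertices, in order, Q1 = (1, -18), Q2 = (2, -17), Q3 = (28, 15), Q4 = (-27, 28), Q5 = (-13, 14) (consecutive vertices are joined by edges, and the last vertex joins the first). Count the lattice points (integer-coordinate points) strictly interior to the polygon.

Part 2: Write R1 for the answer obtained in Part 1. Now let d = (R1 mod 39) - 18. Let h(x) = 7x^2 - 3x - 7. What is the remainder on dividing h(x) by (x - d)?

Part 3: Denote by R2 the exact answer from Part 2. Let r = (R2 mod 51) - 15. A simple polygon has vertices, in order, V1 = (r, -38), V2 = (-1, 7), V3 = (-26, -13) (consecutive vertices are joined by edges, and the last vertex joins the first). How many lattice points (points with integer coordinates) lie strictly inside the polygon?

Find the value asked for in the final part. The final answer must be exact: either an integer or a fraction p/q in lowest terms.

526

Part 1: cross terms: (1*-17 - 2*-18)=19, (2*15 - 28*-17)=506, (28*28 - -27*15)=1189, (-27*14 - -13*28)=-14, (-13*-18 - 1*14)=220; twice the area = |1920| = 1920; area = 960; boundary points = 1 + 2 + 1 + 14 + 2 = 20; strictly interior points = area - boundary/2 + 1 = 951; answer 951
Part 2: R1 = 951; d = -3; remainder = value at the root: 7*(-3)^2 - 3*(-3)^1 - 7 = (63) + (9) + (-7) = 65; answer 65
Part 3: R2 = 65; r = -1; cross terms: (-1*7 - -1*-38)=-45, (-1*-13 - -26*7)=195, (-26*-38 - -1*-13)=975; twice the area = |1125| = 1125; area = 1125/2; boundary points = 45 + 5 + 25 = 75; strictly interior points = area - boundary/2 + 1 = 526; answer 526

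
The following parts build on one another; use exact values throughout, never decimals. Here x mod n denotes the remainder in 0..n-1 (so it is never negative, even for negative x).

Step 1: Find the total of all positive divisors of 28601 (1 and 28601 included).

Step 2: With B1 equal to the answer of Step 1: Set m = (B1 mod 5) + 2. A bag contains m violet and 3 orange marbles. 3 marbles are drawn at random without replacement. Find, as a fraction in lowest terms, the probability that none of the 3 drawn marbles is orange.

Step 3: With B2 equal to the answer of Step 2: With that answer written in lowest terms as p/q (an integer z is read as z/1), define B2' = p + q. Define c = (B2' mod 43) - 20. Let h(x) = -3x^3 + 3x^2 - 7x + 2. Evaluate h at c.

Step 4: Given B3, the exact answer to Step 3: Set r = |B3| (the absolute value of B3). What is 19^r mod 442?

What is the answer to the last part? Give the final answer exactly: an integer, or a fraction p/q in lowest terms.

Step 1: 28601 = 37 * 773; sigma = (1 + 37) * (1 + 773) = 38 * 774 = 29412; answer 29412
Step 2: B1 = 29412; m = 4; total draws C(7,3) = 35; favorable C(4,3) = 4; P = 4/35; answer 4/35
Step 3: B2 = 4/35; threaded value p + q = 39; c = 19; -3*(19)^3 + 3*(19)^2 - 7*(19)^1 + 2 = (-20577) + (1083) + (-133) + (2) = -19625; answer -19625
Step 4: B3 = -19625; r = 19625; squarings mod 442: 19^1=19, 19^2=361, 19^4=373, 19^8=341, 19^16=35, 19^32=341, 19^64=35, 19^128=341, 19^256=35, 19^512=341, 19^1024=35, 19^2048=341, 19^4096=35, 19^8192=341, 19^16384=35; 19^19625 = 19^1 * 19^8 * 19^32 * 19^128 * 19^1024 * 19^2048 * 19^16384 = 223 (mod 442); answer 223

223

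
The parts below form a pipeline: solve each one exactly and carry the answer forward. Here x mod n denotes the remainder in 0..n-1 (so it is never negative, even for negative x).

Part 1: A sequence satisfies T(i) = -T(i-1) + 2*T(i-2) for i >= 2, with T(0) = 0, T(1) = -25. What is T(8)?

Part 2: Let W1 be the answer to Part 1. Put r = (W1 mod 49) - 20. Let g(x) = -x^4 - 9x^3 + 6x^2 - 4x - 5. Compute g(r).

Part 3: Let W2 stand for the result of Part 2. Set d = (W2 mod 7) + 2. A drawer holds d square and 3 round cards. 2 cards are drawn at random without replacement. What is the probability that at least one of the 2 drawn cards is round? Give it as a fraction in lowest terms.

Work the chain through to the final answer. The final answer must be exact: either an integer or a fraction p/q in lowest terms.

27/55

Part 1: T(2) = -1*(-25) + 2*(0) = 25; iterating: T(2)=25, T(3)=-75, T(4)=125, T(5)=-275, T(6)=525, T(7)=-1075, T(8)=2125; answer 2125
Part 2: W1 = 2125; r = -2; -1*(-2)^4 - 9*(-2)^3 + 6*(-2)^2 - 4*(-2)^1 - 5 = (-16) + (72) + (24) + (8) + (-5) = 83; answer 83
Part 3: W2 = 83; d = 8; total draws C(11,2) = 55; complement C(8,2) = 28; favorable 55 - 28 = 27; P = 27/55; answer 27/55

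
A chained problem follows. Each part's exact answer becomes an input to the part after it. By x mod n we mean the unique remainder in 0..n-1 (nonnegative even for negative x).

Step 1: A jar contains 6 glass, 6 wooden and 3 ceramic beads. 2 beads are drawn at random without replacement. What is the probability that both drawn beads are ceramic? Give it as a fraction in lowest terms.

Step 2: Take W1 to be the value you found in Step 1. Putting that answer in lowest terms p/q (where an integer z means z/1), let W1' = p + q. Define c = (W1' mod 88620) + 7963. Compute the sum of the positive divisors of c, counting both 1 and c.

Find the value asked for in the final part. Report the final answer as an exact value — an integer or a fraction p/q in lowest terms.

Step 1: total draws C(15,2) = 105; favorable C(3,2) = 3; P = 1/35; answer 1/35
Step 2: W1 = 1/35; threaded value p + q = 36; c = 7999; 7999 = 19 * 421; sigma = (1 + 19) * (1 + 421) = 20 * 422 = 8440; answer 8440

8440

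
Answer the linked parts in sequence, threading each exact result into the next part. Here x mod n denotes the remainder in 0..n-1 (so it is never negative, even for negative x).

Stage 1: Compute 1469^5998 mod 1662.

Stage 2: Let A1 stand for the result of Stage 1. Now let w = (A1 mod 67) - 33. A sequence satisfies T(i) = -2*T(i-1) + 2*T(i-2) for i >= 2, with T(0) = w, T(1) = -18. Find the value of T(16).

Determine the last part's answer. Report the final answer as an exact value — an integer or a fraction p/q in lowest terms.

Stage 1: squarings mod 1662: 1469^1=1469, 1469^2=685, 1469^4=541, 1469^8=169, 1469^16=307, 1469^32=1177, 1469^64=883, 1469^128=211, 1469^256=1309, 1469^512=1621, 1469^1024=19, 1469^2048=361, 1469^4096=685; 1469^5998 = 1469^2 * 1469^4 * 1469^8 * 1469^32 * 1469^64 * 1469^256 * 1469^512 * 1469^1024 * 1469^4096 = 883 (mod 1662); answer 883
Stage 2: A1 = 883; w = -21; T(2) = -2*(-18) + 2*(-21) = -6; iterating: T(2)=-6, T(3)=-24, T(4)=36, T(5)=-120, T(6)=312, T(7)=-864, T(8)=2352, T(9)=-6432, T(10)=17568, T(11)=-48000, T(12)=131136, T(13)=-358272, T(14)=978816, T(15)=-2674176, T(16)=7305984; answer 7305984

7305984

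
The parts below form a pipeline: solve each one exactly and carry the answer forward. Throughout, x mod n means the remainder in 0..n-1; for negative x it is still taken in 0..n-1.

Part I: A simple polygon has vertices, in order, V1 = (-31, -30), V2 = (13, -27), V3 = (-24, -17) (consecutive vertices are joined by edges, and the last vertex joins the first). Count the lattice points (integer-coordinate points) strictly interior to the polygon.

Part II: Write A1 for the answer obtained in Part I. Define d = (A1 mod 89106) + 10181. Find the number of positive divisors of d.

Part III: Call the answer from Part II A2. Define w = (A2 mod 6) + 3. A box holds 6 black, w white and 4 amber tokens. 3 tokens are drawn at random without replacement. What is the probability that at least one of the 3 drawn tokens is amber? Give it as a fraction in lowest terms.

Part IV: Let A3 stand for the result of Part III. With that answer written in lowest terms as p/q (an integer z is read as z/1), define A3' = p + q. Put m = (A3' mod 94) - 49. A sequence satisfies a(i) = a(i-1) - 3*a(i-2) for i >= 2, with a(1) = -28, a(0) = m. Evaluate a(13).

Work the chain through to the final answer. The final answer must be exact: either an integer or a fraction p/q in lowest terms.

13892

Part I: cross terms: (-31*-27 - 13*-30)=1227, (13*-17 - -24*-27)=-869, (-24*-30 - -31*-17)=193; twice the area = |551| = 551; area = 551/2; boundary points = 1 + 1 + 1 = 3; strictly interior points = area - boundary/2 + 1 = 275; answer 275
Part II: A1 = 275; d = 10456; 10456 = 2^3 * 1307; number of divisors = (3+1) * (1+1) = 8; answer 8
Part III: A2 = 8; w = 5; total draws C(15,3) = 455; complement C(11,3) = 165; favorable 455 - 165 = 290; P = 58/91; answer 58/91
Part IV: A3 = 58/91; threaded value p + q = 149; m = 6; a(2) = 1*(-28) - 3*(6) = -46; iterating: a(2)=-46, a(3)=38, a(4)=176, a(5)=62, a(6)=-466, a(7)=-652, a(8)=746, a(9)=2702, a(10)=464, a(11)=-7642, a(12)=-9034, a(13)=13892; answer 13892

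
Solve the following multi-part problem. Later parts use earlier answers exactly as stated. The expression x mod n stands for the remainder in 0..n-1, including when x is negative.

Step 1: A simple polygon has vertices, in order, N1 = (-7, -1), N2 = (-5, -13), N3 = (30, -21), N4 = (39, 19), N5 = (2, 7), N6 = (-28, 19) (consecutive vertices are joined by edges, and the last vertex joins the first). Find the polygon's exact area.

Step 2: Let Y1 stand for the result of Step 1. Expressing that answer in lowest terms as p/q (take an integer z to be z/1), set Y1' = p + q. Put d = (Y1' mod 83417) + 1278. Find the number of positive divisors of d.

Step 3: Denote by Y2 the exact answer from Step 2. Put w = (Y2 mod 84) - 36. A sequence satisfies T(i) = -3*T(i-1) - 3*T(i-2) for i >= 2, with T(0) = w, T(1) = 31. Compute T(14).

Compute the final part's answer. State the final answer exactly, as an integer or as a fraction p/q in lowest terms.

Step 1: cross terms: (-7*-13 - -5*-1)=86, (-5*-21 - 30*-13)=495, (30*19 - 39*-21)=1389, (39*7 - 2*19)=235, (2*19 - -28*7)=234, (-28*-1 - -7*19)=161; twice the area = |2600| = 2600; area = 1300; answer 1300
Step 2: Y1 = 1300; threaded value p + q = 1301; d = 2579; 2579 is prime, so its only divisors are 1 and 2579; count = 2; answer 2
Step 3: Y2 = 2; w = -34; T(2) = -3*(31) - 3*(-34) = 9; iterating: T(2)=9, T(3)=-120, T(4)=333, T(5)=-639, T(6)=918, T(7)=-837, T(8)=-243, T(9)=3240, T(10)=-8991, T(11)=17253, T(12)=-24786, T(13)=22599, T(14)=6561; answer 6561

6561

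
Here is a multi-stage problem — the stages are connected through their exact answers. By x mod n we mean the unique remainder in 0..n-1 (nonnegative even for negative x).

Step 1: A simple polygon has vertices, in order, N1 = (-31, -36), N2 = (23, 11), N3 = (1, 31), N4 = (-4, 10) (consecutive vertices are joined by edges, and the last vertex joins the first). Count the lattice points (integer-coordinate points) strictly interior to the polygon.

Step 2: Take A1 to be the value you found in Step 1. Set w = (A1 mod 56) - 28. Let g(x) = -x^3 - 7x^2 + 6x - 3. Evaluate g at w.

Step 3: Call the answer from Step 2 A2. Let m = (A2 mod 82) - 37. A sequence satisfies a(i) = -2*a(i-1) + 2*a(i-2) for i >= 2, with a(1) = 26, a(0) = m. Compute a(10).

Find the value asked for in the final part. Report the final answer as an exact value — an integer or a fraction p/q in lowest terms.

Step 1: cross terms: (-31*11 - 23*-36)=487, (23*31 - 1*11)=702, (1*10 - -4*31)=134, (-4*-36 - -31*10)=454; twice the area = |1777| = 1777; area = 1777/2; boundary points = 1 + 2 + 1 + 1 = 5; strictly interior points = area - boundary/2 + 1 = 887; answer 887
Step 2: A1 = 887; w = 19; -1*(19)^3 - 7*(19)^2 + 6*(19)^1 - 3 = (-6859) + (-2527) + (114) + (-3) = -9275; answer -9275
Step 3: A2 = -9275; m = 36; a(2) = -2*(26) + 2*(36) = 20; iterating: a(2)=20, a(3)=12, a(4)=16, a(5)=-8, a(6)=48, a(7)=-112, a(8)=320, a(9)=-864, a(10)=2368; answer 2368

2368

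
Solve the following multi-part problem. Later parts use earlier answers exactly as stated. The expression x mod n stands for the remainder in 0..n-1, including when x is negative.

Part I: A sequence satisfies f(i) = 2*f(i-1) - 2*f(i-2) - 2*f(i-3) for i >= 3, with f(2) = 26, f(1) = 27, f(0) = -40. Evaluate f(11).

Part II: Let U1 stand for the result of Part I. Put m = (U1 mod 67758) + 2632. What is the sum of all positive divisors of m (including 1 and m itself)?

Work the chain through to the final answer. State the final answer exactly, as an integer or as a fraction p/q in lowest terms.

23940

Part I: f(3) = 2*(26) - 2*(27) - 2*(-40) = 78; iterating: f(3)=78, f(4)=50, f(5)=-108, f(6)=-472, f(7)=-828, f(8)=-496, f(9)=1608, f(10)=5864, f(11)=9504; answer 9504
Part II: U1 = 9504; m = 12136; 12136 = 2^3 * 37 * 41; sigma = (1 + 2 + 4 + 8) * (1 + 37) * (1 + 41) = 15 * 38 * 42 = 23940; answer 23940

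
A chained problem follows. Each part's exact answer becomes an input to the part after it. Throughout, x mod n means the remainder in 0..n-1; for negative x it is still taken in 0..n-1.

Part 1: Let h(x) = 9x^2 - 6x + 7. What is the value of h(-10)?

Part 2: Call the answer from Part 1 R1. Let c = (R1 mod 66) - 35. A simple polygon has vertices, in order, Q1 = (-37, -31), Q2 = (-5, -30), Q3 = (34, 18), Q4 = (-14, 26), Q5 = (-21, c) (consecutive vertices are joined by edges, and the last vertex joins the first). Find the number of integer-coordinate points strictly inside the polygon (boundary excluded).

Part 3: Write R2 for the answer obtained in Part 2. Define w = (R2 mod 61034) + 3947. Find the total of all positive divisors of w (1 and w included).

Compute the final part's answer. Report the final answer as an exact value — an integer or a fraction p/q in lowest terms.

Part 1: 9*(-10)^2 - 6*(-10)^1 + 7 = (900) + (60) + (7) = 967; answer 967
Part 2: R1 = 967; c = 8; cross terms: (-37*-30 - -5*-31)=955, (-5*18 - 34*-30)=930, (34*26 - -14*18)=1136, (-14*8 - -21*26)=434, (-21*-31 - -37*8)=947; twice the area = |4402| = 4402; area = 2201; boundary points = 1 + 3 + 8 + 1 + 1 = 14; strictly interior points = area - boundary/2 + 1 = 2195; answer 2195
Part 3: R2 = 2195; w = 6142; 6142 = 2 * 37 * 83; sigma = (1 + 2) * (1 + 37) * (1 + 83) = 3 * 38 * 84 = 9576; answer 9576

9576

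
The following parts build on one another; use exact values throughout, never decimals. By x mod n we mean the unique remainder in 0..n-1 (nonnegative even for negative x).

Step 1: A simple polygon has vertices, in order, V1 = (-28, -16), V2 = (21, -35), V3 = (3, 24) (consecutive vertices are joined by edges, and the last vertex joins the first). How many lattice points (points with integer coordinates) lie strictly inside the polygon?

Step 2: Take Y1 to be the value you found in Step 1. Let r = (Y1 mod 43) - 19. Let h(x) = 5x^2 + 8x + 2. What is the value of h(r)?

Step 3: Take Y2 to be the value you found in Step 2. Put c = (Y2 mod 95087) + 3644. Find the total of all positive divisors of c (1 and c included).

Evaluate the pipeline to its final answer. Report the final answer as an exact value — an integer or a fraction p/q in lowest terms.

Step 1: cross terms: (-28*-35 - 21*-16)=1316, (21*24 - 3*-35)=609, (3*-16 - -28*24)=624; twice the area = |2549| = 2549; area = 2549/2; boundary points = 1 + 1 + 1 = 3; strictly interior points = area - boundary/2 + 1 = 1274; answer 1274
Step 2: Y1 = 1274; r = 8; 5*(8)^2 + 8*(8)^1 + 2 = (320) + (64) + (2) = 386; answer 386
Step 3: Y2 = 386; c = 4030; 4030 = 2 * 5 * 13 * 31; sigma = (1 + 2) * (1 + 5) * (1 + 13) * (1 + 31) = 3 * 6 * 14 * 32 = 8064; answer 8064

8064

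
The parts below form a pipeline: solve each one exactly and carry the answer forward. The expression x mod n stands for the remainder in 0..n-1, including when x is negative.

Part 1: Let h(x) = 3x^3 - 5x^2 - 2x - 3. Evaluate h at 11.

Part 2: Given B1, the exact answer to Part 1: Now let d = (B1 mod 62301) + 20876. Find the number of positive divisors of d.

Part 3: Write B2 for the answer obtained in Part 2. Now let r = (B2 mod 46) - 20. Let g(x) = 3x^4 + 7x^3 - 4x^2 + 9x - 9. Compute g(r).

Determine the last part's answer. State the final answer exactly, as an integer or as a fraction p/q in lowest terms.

272637

Part 1: 3*(11)^3 - 5*(11)^2 - 2*(11)^1 - 3 = (3993) + (-605) + (-22) + (-3) = 3363; answer 3363
Part 2: B1 = 3363; d = 24239; 24239 is prime, so its only divisors are 1 and 24239; count = 2; answer 2
Part 3: B2 = 2; r = -18; 3*(-18)^4 + 7*(-18)^3 - 4*(-18)^2 + 9*(-18)^1 - 9 = (314928) + (-40824) + (-1296) + (-162) + (-9) = 272637; answer 272637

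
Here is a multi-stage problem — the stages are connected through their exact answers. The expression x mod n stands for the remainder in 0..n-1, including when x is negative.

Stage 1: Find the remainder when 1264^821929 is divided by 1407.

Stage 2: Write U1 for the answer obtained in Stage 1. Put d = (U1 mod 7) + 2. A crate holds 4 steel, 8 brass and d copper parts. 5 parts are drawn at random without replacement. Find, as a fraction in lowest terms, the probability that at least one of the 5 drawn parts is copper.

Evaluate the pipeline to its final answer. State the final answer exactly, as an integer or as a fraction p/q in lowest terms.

Stage 1: squarings mod 1407: 1264^1=1264, 1264^2=751, 1264^4=1201, 1264^8=226, 1264^16=424, 1264^32=1087, 1264^64=1096, 1264^128=1045, 1264^256=193, 1264^512=667, 1264^1024=277, 1264^2048=751, 1264^4096=1201, 1264^8192=226, 1264^16384=424, 1264^32768=1087, 1264^65536=1096, 1264^131072=1045, 1264^262144=193, 1264^524288=667; 1264^821929 = 1264^1 * 1264^8 * 1264^32 * 1264^128 * 1264^512 * 1264^2048 * 1264^32768 * 1264^262144 * 1264^524288 = 445 (mod 1407); answer 445
Stage 2: U1 = 445; d = 6; total draws C(18,5) = 8568; complement C(12,5) = 792; favorable 8568 - 792 = 7776; P = 108/119; answer 108/119

108/119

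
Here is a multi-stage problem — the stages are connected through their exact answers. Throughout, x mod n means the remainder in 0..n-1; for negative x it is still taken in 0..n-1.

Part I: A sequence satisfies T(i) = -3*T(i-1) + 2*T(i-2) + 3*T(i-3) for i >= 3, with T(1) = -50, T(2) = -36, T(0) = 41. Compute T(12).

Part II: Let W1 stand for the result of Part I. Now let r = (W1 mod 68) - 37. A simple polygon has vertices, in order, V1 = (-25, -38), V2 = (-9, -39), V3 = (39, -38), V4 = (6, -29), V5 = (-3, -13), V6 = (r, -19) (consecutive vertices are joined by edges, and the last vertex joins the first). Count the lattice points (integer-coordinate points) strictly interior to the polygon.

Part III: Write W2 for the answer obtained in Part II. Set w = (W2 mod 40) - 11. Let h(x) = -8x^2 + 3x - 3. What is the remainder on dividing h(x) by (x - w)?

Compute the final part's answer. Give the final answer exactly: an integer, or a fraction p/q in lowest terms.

Part I: T(3) = -3*(-36) + 2*(-50) + 3*(41) = 131; iterating: T(3)=131, T(4)=-615, T(5)=1999, T(6)=-6834, T(7)=22655, T(8)=-75636, T(9)=251716, T(10)=-838455, T(11)=2791889, T(12)=-9297429; answer -9297429
Part II: W1 = -9297429; r = -30; cross terms: (-25*-39 - -9*-38)=633, (-9*-38 - 39*-39)=1863, (39*-29 - 6*-38)=-903, (6*-13 - -3*-29)=-165, (-3*-19 - -30*-13)=-333, (-30*-38 - -25*-19)=665; twice the area = |1760| = 1760; area = 880; boundary points = 1 + 1 + 3 + 1 + 3 + 1 = 10; strictly interior points = area - boundary/2 + 1 = 876; answer 876
Part III: W2 = 876; w = 25; remainder = value at the root: -8*(25)^2 + 3*(25)^1 - 3 = (-5000) + (75) + (-3) = -4928; answer -4928

-4928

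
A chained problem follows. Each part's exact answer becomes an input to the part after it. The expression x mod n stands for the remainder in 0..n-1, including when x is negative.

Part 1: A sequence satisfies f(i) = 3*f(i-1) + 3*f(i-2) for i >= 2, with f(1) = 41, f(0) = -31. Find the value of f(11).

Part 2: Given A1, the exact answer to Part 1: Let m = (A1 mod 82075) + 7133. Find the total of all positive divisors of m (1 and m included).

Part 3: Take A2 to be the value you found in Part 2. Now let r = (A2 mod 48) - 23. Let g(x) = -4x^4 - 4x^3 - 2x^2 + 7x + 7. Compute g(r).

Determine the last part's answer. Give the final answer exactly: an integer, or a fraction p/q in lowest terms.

-1071908

Part 1: f(2) = 3*(41) + 3*(-31) = 30; iterating: f(2)=30, f(3)=213, f(4)=729, f(5)=2826, f(6)=10665, f(7)=40473, f(8)=153414, f(9)=581661, f(10)=2205225, f(11)=8360658; answer 8360658
Part 2: A1 = 8360658; m = 78216; 78216 = 2^3 * 3 * 3259; sigma = (1 + 2 + 4 + 8) * (1 + 3) * (1 + 3259) = 15 * 4 * 3260 = 195600; answer 195600
Part 3: A2 = 195600; r = -23; -4*(-23)^4 - 4*(-23)^3 - 2*(-23)^2 + 7*(-23)^1 + 7 = (-1119364) + (48668) + (-1058) + (-161) + (7) = -1071908; answer -1071908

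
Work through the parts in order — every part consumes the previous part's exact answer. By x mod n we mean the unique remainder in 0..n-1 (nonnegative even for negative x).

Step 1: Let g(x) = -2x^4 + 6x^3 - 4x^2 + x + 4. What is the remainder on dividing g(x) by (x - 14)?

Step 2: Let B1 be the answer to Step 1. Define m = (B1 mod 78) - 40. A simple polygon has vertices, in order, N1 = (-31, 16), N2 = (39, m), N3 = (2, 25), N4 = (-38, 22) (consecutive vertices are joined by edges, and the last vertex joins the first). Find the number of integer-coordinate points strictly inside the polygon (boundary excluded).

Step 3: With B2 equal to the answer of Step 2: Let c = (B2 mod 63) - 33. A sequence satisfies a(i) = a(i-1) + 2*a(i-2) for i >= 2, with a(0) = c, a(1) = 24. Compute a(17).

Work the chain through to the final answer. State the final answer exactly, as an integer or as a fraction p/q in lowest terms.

-393186

Step 1: remainder = value at the root: -2*(14)^4 + 6*(14)^3 - 4*(14)^2 + 1*(14)^1 + 4 = (-76832) + (16464) + (-784) + (14) + (4) = -61134; answer -61134
Step 2: B1 = -61134; m = -22; cross terms: (-31*-22 - 39*16)=58, (39*25 - 2*-22)=1019, (2*22 - -38*25)=994, (-38*16 - -31*22)=74; twice the area = |2145| = 2145; area = 2145/2; boundary points = 2 + 1 + 1 + 1 = 5; strictly interior points = area - boundary/2 + 1 = 1071; answer 1071
Step 3: B2 = 1071; c = -33; a(2) = 1*(24) + 2*(-33) = -42; iterating: a(2)=-42, a(3)=6, a(4)=-78, a(5)=-66, a(6)=-222, a(7)=-354, a(8)=-798, a(9)=-1506, a(10)=-3102, a(11)=-6114, a(12)=-12318, a(13)=-24546, a(14)=-49182, a(15)=-98274, a(16)=-196638, a(17)=-393186; answer -393186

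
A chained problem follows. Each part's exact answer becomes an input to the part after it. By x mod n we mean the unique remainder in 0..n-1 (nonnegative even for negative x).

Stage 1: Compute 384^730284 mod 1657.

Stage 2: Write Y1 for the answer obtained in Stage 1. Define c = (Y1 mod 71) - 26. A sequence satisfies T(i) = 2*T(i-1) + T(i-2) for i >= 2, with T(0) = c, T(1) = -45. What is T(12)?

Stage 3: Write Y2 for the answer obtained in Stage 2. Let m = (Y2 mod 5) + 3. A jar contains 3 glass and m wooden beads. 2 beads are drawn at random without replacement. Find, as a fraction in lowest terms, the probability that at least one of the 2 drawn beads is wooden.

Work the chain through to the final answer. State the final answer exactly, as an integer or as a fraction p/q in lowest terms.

Stage 1: squarings mod 1657: 384^1=384, 384^2=1640, 384^4=289, 384^8=671, 384^16=1194, 384^32=616, 384^64=3, 384^128=9, 384^256=81, 384^512=1590, 384^1024=1175, 384^2048=344, 384^4096=689, 384^8192=819, 384^16384=1333, 384^32768=585, 384^65536=883, 384^131072=899, 384^262144=1242, 384^524288=1554; 384^730284 = 384^4 * 384^8 * 384^32 * 384^128 * 384^1024 * 384^8192 * 384^65536 * 384^131072 * 384^524288 = 232 (mod 1657); answer 232
Stage 2: Y1 = 232; c = -7; T(2) = 2*(-45) + 1*(-7) = -97; iterating: T(2)=-97, T(3)=-239, T(4)=-575, T(5)=-1389, T(6)=-3353, T(7)=-8095, T(8)=-19543, T(9)=-47181, T(10)=-113905, T(11)=-274991, T(12)=-663887; answer -663887
Stage 3: Y2 = -663887; m = 6; total draws C(9,2) = 36; complement C(3,2) = 3; favorable 36 - 3 = 33; P = 11/12; answer 11/12

11/12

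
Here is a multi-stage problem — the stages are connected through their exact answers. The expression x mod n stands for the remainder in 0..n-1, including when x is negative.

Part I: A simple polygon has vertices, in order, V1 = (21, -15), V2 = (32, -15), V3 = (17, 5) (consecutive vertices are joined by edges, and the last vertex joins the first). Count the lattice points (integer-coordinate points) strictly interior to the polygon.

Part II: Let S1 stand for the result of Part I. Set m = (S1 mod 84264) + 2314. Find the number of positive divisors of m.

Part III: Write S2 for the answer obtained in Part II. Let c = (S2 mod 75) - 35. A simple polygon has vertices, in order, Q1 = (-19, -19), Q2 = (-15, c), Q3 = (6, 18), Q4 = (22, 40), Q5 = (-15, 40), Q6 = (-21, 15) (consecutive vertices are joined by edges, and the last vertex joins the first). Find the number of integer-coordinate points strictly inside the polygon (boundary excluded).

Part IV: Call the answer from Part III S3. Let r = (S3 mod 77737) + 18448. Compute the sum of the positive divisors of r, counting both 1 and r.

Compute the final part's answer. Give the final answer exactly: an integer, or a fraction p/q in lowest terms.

Part I: cross terms: (21*-15 - 32*-15)=165, (32*5 - 17*-15)=415, (17*-15 - 21*5)=-360; twice the area = |220| = 220; area = 110; boundary points = 11 + 5 + 4 = 20; strictly interior points = area - boundary/2 + 1 = 101; answer 101
Part II: S1 = 101; m = 2415; 2415 = 3 * 5 * 7 * 23; number of divisors = (1+1) * (1+1) * (1+1) * (1+1) = 16; answer 16
Part III: S2 = 16; c = -19; cross terms: (-19*-19 - -15*-19)=76, (-15*18 - 6*-19)=-156, (6*40 - 22*18)=-156, (22*40 - -15*40)=1480, (-15*15 - -21*40)=615, (-21*-19 - -19*15)=684; twice the area = |2543| = 2543; area = 2543/2; boundary points = 4 + 1 + 2 + 37 + 1 + 2 = 47; strictly interior points = area - boundary/2 + 1 = 1249; answer 1249
Part IV: S3 = 1249; r = 19697; 19697 is prime, so its only divisors are 1 and 19697; sigma = 1 + 19697 = 19698; answer 19698

19698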